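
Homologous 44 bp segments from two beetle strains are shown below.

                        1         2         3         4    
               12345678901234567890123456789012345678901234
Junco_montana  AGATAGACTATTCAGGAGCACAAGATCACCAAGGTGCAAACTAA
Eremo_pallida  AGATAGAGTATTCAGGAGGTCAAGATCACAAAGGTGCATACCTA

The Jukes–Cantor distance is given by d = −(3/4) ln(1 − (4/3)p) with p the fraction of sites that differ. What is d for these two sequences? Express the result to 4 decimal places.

Mismatches occur at site 8 (C/G), site 19 (C/G), site 20 (A/T), site 30 (C/A), site 39 (A/T), site 42 (T/C), site 43 (A/T).
p = 7/44 = 0.159091.
d = −0.75 · ln(1 − (4/3)·0.159091) = −0.75 · ln(0.787879) = −0.75 · (-0.238411) = 0.1788.

0.1788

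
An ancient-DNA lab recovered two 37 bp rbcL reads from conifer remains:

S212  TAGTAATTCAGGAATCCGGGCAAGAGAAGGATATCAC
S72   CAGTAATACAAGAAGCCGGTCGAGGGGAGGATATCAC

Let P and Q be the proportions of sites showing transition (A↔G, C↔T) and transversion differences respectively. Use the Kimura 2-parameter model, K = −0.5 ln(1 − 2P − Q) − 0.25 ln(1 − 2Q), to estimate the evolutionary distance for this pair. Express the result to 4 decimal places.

The sequences differ at positions 1 (T/C, transition), 8 (T/A, transversion), 11 (G/A, transition), 15 (T/G, transversion), 20 (G/T, transversion), 22 (A/G, transition), 25 (A/G, transition), 27 (A/G, transition).
Of the 8 differences, 5 transitions and 3 transversions over 37 sites: P = 5/37 = 0.135135, Q = 3/37 = 0.081081.
d = −0.5·ln(0.648649) − 0.25·ln(0.837838) = −0.5·(-0.432864) − 0.25·(-0.176931) = 0.2607.

0.2607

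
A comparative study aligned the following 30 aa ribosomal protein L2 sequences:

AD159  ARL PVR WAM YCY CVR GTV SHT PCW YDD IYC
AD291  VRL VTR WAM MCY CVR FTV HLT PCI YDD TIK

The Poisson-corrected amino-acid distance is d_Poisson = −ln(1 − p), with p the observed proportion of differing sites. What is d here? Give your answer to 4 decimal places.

Mismatches occur at site 1 (A→V), site 4 (P→V), site 5 (V→T), site 10 (Y→M), site 16 (G→F), site 19 (S→H), site 20 (H→L), site 24 (W→I), site 28 (I→T), site 29 (Y→I), site 30 (C→K).
p = 11/30 = 0.366667.
d = −ln(1 − 0.366667) = −ln(0.633333) = 0.4568.

0.4568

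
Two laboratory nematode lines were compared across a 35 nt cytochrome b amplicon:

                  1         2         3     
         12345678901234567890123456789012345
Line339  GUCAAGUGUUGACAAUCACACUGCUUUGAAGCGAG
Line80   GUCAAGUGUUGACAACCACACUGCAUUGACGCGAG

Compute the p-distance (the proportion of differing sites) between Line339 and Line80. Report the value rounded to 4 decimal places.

0.0857

The sequences differ at positions 16 (U/C), 25 (U/A), 30 (A/C).
There are 3 differences over 35 sites, so p = 3/35 = 0.0857.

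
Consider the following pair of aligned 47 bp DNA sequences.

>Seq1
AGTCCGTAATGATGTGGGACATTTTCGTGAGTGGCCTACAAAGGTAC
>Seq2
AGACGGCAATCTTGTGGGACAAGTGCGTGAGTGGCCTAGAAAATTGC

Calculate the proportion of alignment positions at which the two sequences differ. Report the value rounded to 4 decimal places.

0.2553

Mismatches occur at site 3 (T↔A), site 5 (C↔G), site 7 (T↔C), site 11 (G↔C), site 12 (A↔T), site 22 (T↔A), site 23 (T↔G), site 25 (T↔G), site 39 (C↔G), site 43 (G↔A), site 44 (G↔T), site 46 (A↔G).
There are 12 differences over 47 sites, so p = 12/47 = 0.2553.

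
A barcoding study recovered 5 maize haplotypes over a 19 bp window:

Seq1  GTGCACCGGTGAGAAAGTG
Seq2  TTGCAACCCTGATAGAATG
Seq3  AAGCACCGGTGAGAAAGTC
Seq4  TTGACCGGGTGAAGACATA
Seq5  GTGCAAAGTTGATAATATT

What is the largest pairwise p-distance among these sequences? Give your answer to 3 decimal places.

0.579

Pairwise Hamming distances:
  Seq1 vs Seq2: 7
  Seq1 vs Seq3: 3
  Seq1 vs Seq4: 9
  Seq1 vs Seq5: 7
  Seq2 vs Seq3: 9
  Seq2 vs Seq4: 11
  Seq2 vs Seq5: 7
  Seq3 vs Seq4: 10
  Seq3 vs Seq5: 9
  Seq4 vs Seq5: 10
The largest is 11 mismatches, between Seq2 and Seq4; p = 11/19 = 0.579.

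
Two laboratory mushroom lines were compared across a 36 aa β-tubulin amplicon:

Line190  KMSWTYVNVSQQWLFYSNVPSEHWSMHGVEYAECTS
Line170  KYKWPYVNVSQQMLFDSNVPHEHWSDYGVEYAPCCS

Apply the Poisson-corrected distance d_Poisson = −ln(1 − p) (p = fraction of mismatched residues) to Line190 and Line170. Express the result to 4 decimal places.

Differing sites — 2:M/Y; 3:S/K; 5:T/P; 13:W/M; 16:Y/D; 21:S/H; 26:M/D; 27:H/Y; 33:E/P; 35:T/C.
p = 10/36 = 0.277778.
d = −ln(1 − 0.277778) = −ln(0.722222) = 0.3254.

0.3254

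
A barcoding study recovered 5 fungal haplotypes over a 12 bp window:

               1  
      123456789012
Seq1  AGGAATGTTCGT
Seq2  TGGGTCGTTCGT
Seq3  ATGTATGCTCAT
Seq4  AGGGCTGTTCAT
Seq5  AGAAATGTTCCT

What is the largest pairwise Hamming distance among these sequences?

Pairwise Hamming distances:
  Seq1 vs Seq2: 4
  Seq1 vs Seq3: 4
  Seq1 vs Seq4: 3
  Seq1 vs Seq5: 2
  Seq2 vs Seq3: 7
  Seq2 vs Seq4: 4
  Seq2 vs Seq5: 6
  Seq3 vs Seq4: 4
  Seq3 vs Seq5: 5
  Seq4 vs Seq5: 4
The largest is 7, between Seq2 and Seq3.

7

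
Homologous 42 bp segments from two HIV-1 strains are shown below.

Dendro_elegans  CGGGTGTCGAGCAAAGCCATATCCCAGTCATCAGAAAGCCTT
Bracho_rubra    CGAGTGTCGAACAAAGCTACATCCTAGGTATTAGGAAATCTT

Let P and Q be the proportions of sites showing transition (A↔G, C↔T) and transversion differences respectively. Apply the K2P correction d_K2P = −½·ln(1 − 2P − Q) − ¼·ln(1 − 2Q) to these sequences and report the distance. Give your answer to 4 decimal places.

0.3588

Mismatches occur at site 3 (G→A, transition), site 11 (G→A, transition), site 18 (C→T, transition), site 20 (T→C, transition), site 25 (C→T, transition), site 28 (T→G, transversion), site 29 (C→T, transition), site 32 (C→T, transition), site 35 (A→G, transition), site 38 (G→A, transition), site 39 (C→T, transition).
Of the 11 differences, 10 transitions and 1 transversion over 42 sites: P = 10/42 = 0.238095, Q = 1/42 = 0.023810.
d = −0.5·ln(0.500000) − 0.25·ln(0.952380) = −0.5·(-0.693147) − 0.25·(-0.048791) = 0.3588.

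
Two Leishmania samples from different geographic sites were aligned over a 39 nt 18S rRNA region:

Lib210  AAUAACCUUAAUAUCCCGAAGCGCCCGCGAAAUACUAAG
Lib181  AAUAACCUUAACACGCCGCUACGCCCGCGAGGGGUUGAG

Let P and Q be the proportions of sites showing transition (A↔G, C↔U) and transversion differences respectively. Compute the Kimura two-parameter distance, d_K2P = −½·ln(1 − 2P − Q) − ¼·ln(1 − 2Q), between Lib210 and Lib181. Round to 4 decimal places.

0.4170

Differing sites — 12:U/C (Ti); 14:U/C (Ti); 15:C/G (Tv); 19:A/C (Tv); 20:A/U (Tv); 21:G/A (Ti); 31:A/G (Ti); 32:A/G (Ti); 33:U/G (Tv); 34:A/G (Ti); 35:C/U (Ti); 37:A/G (Ti).
Of the 12 differences, 8 transitions and 4 transversions over 39 sites: P = 8/39 = 0.205128, Q = 4/39 = 0.102564.
d = −0.5·ln(0.487180) − 0.25·ln(0.794872) = −0.5·(-0.719122) − 0.25·(-0.229574) = 0.4170.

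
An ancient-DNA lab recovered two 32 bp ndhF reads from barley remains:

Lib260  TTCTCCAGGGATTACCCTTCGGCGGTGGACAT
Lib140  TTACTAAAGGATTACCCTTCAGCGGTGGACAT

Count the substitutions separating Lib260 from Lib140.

Mismatches occur at site 3 (C/A), site 4 (T/C), site 5 (C/T), site 6 (C/A), site 8 (G/A), site 21 (G/A).
That gives 6 mismatches out of 32 aligned sites, so the Hamming distance is 6.

6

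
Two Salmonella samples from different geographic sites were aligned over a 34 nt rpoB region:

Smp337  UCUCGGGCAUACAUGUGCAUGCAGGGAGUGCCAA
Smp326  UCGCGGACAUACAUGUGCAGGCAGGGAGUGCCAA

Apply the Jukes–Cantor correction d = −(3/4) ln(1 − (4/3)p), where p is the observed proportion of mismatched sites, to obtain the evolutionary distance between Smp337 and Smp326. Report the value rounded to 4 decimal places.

Mismatches occur at site 3 (U→G), site 7 (G→A), site 20 (U→G).
p = 3/34 = 0.088235.
d = −0.75 · ln(1 − (4/3)·0.088235) = −0.75 · ln(0.882353) = −0.75 · (-0.125163) = 0.0939.

0.0939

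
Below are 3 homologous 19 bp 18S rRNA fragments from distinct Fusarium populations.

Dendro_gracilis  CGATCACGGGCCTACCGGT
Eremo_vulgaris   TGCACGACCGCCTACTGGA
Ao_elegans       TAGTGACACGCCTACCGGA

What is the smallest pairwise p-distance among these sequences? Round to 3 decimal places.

0.368

Pairwise Hamming distances:
  Dendro_gracilis vs Eremo_vulgaris: 9
  Dendro_gracilis vs Ao_elegans: 7
  Eremo_vulgaris vs Ao_elegans: 8
The smallest is 7 mismatches, between Dendro_gracilis and Ao_elegans; p = 7/19 = 0.368.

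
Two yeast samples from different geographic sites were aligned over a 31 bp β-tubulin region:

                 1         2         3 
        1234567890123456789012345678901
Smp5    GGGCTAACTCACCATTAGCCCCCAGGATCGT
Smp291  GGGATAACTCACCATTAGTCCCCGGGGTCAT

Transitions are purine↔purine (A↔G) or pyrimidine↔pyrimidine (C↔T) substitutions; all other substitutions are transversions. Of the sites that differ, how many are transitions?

Mismatches occur at site 4 (C↔A, transversion), site 19 (C↔T, transition), site 24 (A↔G, transition), site 27 (A↔G, transition), site 30 (G↔A, transition).
Of the 5 differences, 4 transitions and 1 transversion, so the answer is 4.

4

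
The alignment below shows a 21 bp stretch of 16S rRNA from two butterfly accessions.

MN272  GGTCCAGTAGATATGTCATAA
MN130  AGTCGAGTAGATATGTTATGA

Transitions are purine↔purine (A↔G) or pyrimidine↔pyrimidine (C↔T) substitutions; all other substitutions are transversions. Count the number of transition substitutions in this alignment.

The sequences differ at positions 1 (G/A, transition), 5 (C/G, transversion), 17 (C/T, transition), 20 (A/G, transition).
Of the 4 differences, 3 transitions and 1 transversion, so the answer is 3.

3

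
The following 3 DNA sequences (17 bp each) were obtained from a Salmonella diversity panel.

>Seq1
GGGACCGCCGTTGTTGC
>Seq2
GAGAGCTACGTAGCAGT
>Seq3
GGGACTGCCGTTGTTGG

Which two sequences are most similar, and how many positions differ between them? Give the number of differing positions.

Pairwise Hamming distances:
  Seq1 vs Seq2: 8
  Seq1 vs Seq3: 2
  Seq2 vs Seq3: 9
The smallest is 2, between Seq1 and Seq3.

2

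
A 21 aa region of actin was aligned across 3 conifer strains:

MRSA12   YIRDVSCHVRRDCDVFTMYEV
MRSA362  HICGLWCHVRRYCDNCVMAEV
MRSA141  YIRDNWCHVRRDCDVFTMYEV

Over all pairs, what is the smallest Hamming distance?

2

Pairwise Hamming distances:
  MRSA12 vs MRSA362: 10
  MRSA12 vs MRSA141: 2
  MRSA362 vs MRSA141: 9
The smallest is 2, between MRSA12 and MRSA141.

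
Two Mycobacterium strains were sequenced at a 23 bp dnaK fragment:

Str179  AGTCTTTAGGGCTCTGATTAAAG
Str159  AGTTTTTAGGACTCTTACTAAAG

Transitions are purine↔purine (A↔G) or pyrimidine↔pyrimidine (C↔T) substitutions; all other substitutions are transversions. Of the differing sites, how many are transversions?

1

The sequences differ at positions 4 (C/T, transition), 11 (G/A, transition), 16 (G/T, transversion), 18 (T/C, transition).
Of the 4 differences, 3 transitions and 1 transversion, so the answer is 1.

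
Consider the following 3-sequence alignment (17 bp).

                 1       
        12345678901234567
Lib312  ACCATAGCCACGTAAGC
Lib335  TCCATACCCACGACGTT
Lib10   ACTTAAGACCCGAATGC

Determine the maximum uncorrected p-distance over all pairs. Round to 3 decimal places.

Pairwise Hamming distances:
  Lib312 vs Lib335: 7
  Lib312 vs Lib10: 7
  Lib335 vs Lib10: 11
The largest is 11 mismatches, between Lib335 and Lib10; p = 11/17 = 0.647.

0.647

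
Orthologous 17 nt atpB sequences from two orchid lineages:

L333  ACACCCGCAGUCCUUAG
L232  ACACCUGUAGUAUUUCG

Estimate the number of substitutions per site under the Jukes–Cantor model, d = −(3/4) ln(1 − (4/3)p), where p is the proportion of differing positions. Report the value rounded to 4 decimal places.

The sequences differ at positions 6 (C/U), 8 (C/U), 12 (C/A), 13 (C/U), 16 (A/C).
p = 5/17 = 0.294118.
d = −0.75 · ln(1 − (4/3)·0.294118) = −0.75 · ln(0.607843) = −0.75 · (-0.497839) = 0.3734.

0.3734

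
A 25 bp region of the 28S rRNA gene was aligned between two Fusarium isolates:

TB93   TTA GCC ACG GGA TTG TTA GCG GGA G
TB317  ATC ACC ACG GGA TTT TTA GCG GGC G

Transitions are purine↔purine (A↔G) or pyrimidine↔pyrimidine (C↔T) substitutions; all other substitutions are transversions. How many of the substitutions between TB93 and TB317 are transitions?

1

Mismatches occur at site 1 (T↔A, transversion), site 3 (A↔C, transversion), site 4 (G↔A, transition), site 15 (G↔T, transversion), site 24 (A↔C, transversion).
Of the 5 differences, 1 transition and 4 transversions, so the answer is 1.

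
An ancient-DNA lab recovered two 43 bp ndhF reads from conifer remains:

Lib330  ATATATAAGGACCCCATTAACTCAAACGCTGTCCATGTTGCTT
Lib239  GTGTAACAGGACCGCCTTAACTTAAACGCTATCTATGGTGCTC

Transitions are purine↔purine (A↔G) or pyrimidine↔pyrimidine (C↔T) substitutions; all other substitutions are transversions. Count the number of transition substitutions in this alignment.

6

Mismatches occur at site 1 (A/G, transition), site 3 (A/G, transition), site 6 (T/A, transversion), site 7 (A/C, transversion), site 14 (C/G, transversion), site 16 (A/C, transversion), site 23 (C/T, transition), site 31 (G/A, transition), site 34 (C/T, transition), site 38 (T/G, transversion), site 43 (T/C, transition).
Of the 11 differences, 6 transitions and 5 transversions, so the answer is 6.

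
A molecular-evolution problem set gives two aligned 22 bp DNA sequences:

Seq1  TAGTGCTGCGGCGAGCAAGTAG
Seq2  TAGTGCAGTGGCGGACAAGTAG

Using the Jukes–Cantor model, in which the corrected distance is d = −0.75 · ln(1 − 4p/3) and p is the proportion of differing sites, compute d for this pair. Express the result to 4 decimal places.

The sequences differ at positions 7 (T/A), 9 (C/T), 14 (A/G), 15 (G/A).
p = 4/22 = 0.181818.
d = −0.75 · ln(1 − (4/3)·0.181818) = −0.75 · ln(0.757576) = −0.75 · (-0.277631) = 0.2082.

0.2082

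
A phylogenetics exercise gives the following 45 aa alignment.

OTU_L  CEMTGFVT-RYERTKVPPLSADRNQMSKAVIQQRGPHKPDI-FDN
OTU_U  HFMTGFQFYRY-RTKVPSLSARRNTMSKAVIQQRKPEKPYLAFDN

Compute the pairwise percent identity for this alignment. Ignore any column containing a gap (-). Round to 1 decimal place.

Excluding the 3 gap columns leaves 42 comparable sites.
Differing sites — 1:C/H; 2:E/F; 7:V/Q; 8:T/F; 18:P/S; 22:D/R; 25:Q/T; 35:G/K; 37:H/E; 40:D/Y; 41:I/L.
31 of the 42 comparable sites match, so the percent identity is 31/42 × 100 = 73.8%.

73.8%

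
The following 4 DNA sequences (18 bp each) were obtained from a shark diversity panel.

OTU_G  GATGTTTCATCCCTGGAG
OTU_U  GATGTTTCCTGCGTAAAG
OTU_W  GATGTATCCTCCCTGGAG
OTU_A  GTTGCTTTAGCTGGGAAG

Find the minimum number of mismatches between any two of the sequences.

2

Pairwise Hamming distances:
  OTU_G vs OTU_U: 5
  OTU_G vs OTU_W: 2
  OTU_G vs OTU_A: 8
  OTU_U vs OTU_W: 5
  OTU_U vs OTU_A: 9
  OTU_W vs OTU_A: 10
The smallest is 2, between OTU_G and OTU_W.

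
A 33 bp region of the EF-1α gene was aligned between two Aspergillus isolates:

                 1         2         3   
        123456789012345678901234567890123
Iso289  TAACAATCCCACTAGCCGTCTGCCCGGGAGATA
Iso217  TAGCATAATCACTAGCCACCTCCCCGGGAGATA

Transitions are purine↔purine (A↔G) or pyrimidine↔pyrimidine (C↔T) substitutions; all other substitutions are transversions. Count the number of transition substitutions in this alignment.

Differing sites — 3:A/G (Ti); 6:A/T (Tv); 7:T/A (Tv); 8:C/A (Tv); 9:C/T (Ti); 18:G/A (Ti); 19:T/C (Ti); 22:G/C (Tv).
Of the 8 differences, 4 transitions and 4 transversions, so the answer is 4.

4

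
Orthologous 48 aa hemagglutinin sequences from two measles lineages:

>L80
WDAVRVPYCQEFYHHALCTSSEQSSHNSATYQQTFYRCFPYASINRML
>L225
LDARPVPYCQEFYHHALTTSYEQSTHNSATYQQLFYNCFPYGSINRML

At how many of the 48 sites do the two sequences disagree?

Mismatches occur at site 1 (W→L), site 4 (V→R), site 5 (R→P), site 18 (C→T), site 21 (S→Y), site 25 (S→T), site 34 (T→L), site 37 (R→N), site 42 (A→G).
That gives 9 mismatches out of 48 aligned sites, so the Hamming distance is 9.

9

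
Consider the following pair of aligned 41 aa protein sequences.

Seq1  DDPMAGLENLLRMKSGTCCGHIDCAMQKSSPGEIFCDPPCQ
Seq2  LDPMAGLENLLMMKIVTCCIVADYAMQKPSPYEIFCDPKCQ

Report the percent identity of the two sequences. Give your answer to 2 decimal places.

73.17%

Mismatches occur at site 1 (D↔L), site 12 (R↔M), site 15 (S↔I), site 16 (G↔V), site 20 (G↔I), site 21 (H↔V), site 22 (I↔A), site 24 (C↔Y), site 29 (S↔P), site 32 (G↔Y), site 39 (P↔K).
30 of the 41 sites match, so the percent identity is 30/41 × 100 = 73.17%.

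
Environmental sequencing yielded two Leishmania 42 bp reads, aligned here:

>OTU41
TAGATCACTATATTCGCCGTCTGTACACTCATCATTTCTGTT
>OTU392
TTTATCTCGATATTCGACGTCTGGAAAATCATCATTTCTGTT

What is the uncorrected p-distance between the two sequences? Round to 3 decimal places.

0.190

Mismatches occur at site 2 (A↔T), site 3 (G↔T), site 7 (A↔T), site 9 (T↔G), site 17 (C↔A), site 24 (T↔G), site 26 (C↔A), site 28 (C↔A).
There are 8 differences over 42 sites, so p = 8/42 = 0.190.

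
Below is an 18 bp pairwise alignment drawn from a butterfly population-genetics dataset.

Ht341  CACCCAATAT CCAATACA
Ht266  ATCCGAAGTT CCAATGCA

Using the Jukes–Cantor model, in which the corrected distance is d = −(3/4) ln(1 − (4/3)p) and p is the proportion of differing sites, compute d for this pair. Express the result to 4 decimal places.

0.4408

Differing sites — 1:C/A; 2:A/T; 5:C/G; 8:T/G; 9:A/T; 16:A/G.
p = 6/18 = 0.333333.
d = −0.75 · ln(1 − (4/3)·0.333333) = −0.75 · ln(0.555556) = −0.75 · (-0.587786) = 0.4408.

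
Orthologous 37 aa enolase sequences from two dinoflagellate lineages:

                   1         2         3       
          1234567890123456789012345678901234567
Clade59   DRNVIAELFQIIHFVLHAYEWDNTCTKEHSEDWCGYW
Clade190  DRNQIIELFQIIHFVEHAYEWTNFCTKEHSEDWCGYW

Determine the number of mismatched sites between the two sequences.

5

The sequences differ at positions 4 (V/Q), 6 (A/I), 16 (L/E), 22 (D/T), 24 (T/F).
That gives 5 mismatches out of 37 aligned sites, so the Hamming distance is 5.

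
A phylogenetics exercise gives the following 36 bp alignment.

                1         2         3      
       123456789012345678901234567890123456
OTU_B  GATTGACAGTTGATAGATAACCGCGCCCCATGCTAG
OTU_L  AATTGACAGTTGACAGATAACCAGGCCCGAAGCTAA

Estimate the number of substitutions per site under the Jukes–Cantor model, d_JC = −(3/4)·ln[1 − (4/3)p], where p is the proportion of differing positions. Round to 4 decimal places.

0.2251

Differing sites — 1:G/A; 14:T/C; 23:G/A; 24:C/G; 29:C/G; 31:T/A; 36:G/A.
p = 7/36 = 0.194444.
d = −0.75 · ln(1 − (4/3)·0.194444) = −0.75 · ln(0.740741) = −0.75 · (-0.300104) = 0.2251.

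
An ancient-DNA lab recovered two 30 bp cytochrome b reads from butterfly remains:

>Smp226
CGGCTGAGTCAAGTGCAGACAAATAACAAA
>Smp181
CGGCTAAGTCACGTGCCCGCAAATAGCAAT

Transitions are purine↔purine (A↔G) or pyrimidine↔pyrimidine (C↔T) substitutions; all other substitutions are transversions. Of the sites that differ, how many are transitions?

3

Differing sites — 6:G/A (Ti); 12:A/C (Tv); 17:A/C (Tv); 18:G/C (Tv); 19:A/G (Ti); 26:A/G (Ti); 30:A/T (Tv).
Of the 7 differences, 3 transitions and 4 transversions, so the answer is 3.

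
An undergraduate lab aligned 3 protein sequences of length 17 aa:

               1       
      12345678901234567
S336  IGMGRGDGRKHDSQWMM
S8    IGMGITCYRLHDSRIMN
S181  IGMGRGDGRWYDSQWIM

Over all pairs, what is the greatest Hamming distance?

10

Pairwise Hamming distances:
  S336 vs S8: 8
  S336 vs S181: 3
  S8 vs S181: 10
The largest is 10, between S8 and S181.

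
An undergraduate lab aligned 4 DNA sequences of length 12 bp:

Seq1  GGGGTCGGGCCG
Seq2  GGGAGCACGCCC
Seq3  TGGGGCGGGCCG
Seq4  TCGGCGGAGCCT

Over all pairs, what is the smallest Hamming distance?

Pairwise Hamming distances:
  Seq1 vs Seq2: 5
  Seq1 vs Seq3: 2
  Seq1 vs Seq4: 6
  Seq2 vs Seq3: 5
  Seq2 vs Seq4: 8
  Seq3 vs Seq4: 5
The smallest is 2, between Seq1 and Seq3.

2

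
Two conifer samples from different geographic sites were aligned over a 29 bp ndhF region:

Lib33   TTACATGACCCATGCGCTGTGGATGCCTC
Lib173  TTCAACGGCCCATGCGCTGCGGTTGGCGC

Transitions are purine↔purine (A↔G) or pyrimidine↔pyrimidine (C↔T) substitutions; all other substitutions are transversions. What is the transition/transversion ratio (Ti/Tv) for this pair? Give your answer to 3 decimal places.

0.600

Mismatches occur at site 3 (A→C, transversion), site 4 (C→A, transversion), site 6 (T→C, transition), site 8 (A→G, transition), site 20 (T→C, transition), site 23 (A→T, transversion), site 26 (C→G, transversion), site 28 (T→G, transversion).
Of the 8 differences, 3 transitions and 5 transversions, so Ti/Tv = 3/5 = 0.600.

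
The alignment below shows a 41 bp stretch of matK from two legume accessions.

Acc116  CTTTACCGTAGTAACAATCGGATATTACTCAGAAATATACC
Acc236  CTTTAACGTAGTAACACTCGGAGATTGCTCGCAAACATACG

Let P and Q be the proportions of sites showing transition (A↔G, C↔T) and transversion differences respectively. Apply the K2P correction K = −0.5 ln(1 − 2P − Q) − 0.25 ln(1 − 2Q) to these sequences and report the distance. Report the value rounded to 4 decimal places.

0.2261

Differing sites — 6:C/A (Tv); 17:A/C (Tv); 23:T/G (Tv); 27:A/G (Ti); 31:A/G (Ti); 32:G/C (Tv); 36:T/C (Ti); 41:C/G (Tv).
Of the 8 differences, 3 transitions and 5 transversions over 41 sites: P = 3/41 = 0.073171, Q = 5/41 = 0.121951.
d = −0.5·ln(0.731707) − 0.25·ln(0.756098) = −0.5·(-0.312375) − 0.25·(-0.279584) = 0.2261.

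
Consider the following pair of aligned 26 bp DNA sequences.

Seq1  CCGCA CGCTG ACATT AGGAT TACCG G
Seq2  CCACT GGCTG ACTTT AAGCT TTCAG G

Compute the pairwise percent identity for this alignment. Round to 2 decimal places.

The sequences differ at positions 3 (G/A), 5 (A/T), 6 (C/G), 13 (A/T), 17 (G/A), 19 (A/C), 22 (A/T), 24 (C/A).
18 of the 26 sites match, so the percent identity is 18/26 × 100 = 69.23%.

69.23%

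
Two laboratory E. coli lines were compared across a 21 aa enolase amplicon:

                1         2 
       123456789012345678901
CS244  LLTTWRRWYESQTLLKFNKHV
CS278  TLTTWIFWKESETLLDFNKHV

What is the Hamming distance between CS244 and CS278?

Differing sites — 1:L/T; 6:R/I; 7:R/F; 9:Y/K; 12:Q/E; 16:K/D.
That gives 6 mismatches out of 21 aligned sites, so the Hamming distance is 6.

6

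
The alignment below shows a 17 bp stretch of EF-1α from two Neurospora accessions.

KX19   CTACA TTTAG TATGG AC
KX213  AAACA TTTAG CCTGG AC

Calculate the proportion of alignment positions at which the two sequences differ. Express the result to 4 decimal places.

The sequences differ at positions 1 (C/A), 2 (T/A), 11 (T/C), 12 (A/C).
There are 4 differences over 17 sites, so p = 4/17 = 0.2353.

0.2353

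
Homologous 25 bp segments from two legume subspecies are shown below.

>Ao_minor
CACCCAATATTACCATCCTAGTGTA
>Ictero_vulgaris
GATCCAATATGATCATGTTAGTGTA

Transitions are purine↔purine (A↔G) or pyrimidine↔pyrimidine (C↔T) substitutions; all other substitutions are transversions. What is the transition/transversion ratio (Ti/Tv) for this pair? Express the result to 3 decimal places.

1.000

The sequences differ at positions 1 (C/G, transversion), 3 (C/T, transition), 11 (T/G, transversion), 13 (C/T, transition), 17 (C/G, transversion), 18 (C/T, transition).
Of the 6 differences, 3 transitions and 3 transversions, so Ti/Tv = 3/3 = 1.000.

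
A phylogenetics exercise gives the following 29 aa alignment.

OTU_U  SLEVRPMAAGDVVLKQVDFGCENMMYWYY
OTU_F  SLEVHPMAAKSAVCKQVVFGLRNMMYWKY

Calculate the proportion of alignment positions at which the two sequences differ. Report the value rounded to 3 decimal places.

0.310

Differing sites — 5:R/H; 10:G/K; 11:D/S; 12:V/A; 14:L/C; 18:D/V; 21:C/L; 22:E/R; 28:Y/K.
There are 9 differences over 29 sites, so p = 9/29 = 0.310.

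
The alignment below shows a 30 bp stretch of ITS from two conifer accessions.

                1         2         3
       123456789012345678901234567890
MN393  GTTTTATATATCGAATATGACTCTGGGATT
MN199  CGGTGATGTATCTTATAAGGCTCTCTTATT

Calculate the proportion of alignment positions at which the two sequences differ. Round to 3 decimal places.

0.400

The sequences differ at positions 1 (G/C), 2 (T/G), 3 (T/G), 5 (T/G), 8 (A/G), 13 (G/T), 14 (A/T), 18 (T/A), 20 (A/G), 25 (G/C), 26 (G/T), 27 (G/T).
There are 12 differences over 30 sites, so p = 12/30 = 0.400.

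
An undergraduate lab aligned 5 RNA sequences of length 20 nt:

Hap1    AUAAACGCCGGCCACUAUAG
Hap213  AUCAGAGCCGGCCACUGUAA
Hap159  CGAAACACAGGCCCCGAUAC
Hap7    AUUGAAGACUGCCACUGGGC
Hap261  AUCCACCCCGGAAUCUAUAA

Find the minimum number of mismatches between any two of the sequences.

Pairwise Hamming distances:
  Hap1 vs Hap213: 5
  Hap1 vs Hap159: 7
  Hap1 vs Hap7: 9
  Hap1 vs Hap261: 7
  Hap213 vs Hap159: 11
  Hap213 vs Hap7: 8
  Hap213 vs Hap261: 8
  Hap159 vs Hap7: 14
  Hap159 vs Hap261: 11
  Hap7 vs Hap261: 13
The smallest is 5, between Hap1 and Hap213.

5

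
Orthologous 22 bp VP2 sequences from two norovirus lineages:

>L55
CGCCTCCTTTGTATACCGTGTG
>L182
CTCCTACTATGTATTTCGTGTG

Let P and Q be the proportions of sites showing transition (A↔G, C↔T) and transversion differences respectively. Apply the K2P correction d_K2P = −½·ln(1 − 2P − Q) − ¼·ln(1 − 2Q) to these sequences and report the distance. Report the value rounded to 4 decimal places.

Differing sites — 2:G/T (Tv); 6:C/A (Tv); 9:T/A (Tv); 15:A/T (Tv); 16:C/T (Ti).
Of the 5 differences, 1 transition and 4 transversions over 22 sites: P = 1/22 = 0.045455, Q = 4/22 = 0.181818.
d = −0.5·ln(0.727272) − 0.25·ln(0.636364) = −0.5·(-0.318455) − 0.25·(-0.451985) = 0.2722.

0.2722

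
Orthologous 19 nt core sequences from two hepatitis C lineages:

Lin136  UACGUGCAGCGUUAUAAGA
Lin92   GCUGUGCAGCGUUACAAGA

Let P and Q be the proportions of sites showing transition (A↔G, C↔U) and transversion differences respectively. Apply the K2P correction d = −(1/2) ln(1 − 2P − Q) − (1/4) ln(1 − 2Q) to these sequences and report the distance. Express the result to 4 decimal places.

The sequences differ at positions 1 (U/G, transversion), 2 (A/C, transversion), 3 (C/U, transition), 15 (U/C, transition).
Of the 4 differences, 2 transitions and 2 transversions over 19 sites: P = 2/19 = 0.105263, Q = 2/19 = 0.105263.
d = −0.5·ln(0.684211) − 0.25·ln(0.789474) = −0.5·(-0.379489) − 0.25·(-0.236388) = 0.2488.

0.2488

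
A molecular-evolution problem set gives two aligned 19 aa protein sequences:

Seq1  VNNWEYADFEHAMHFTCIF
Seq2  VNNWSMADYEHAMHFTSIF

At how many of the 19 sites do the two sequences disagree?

4

The sequences differ at positions 5 (E/S), 6 (Y/M), 9 (F/Y), 17 (C/S).
That gives 4 mismatches out of 19 aligned sites, so the Hamming distance is 4.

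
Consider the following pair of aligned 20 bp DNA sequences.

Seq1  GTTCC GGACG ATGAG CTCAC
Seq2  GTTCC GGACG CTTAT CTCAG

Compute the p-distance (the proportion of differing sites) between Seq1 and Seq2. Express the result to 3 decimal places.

0.200

Mismatches occur at site 11 (A→C), site 13 (G→T), site 15 (G→T), site 20 (C→G).
There are 4 differences over 20 sites, so p = 4/20 = 0.200.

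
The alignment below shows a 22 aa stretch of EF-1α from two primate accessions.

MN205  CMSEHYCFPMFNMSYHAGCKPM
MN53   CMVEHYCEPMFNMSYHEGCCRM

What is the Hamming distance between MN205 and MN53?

5

Differing sites — 3:S/V; 8:F/E; 17:A/E; 20:K/C; 21:P/R.
That gives 5 mismatches out of 22 aligned sites, so the Hamming distance is 5.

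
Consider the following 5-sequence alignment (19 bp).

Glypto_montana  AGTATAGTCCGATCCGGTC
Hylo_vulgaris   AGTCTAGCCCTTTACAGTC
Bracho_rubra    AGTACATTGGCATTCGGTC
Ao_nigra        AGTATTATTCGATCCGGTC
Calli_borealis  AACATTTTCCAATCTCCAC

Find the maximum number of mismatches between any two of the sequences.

Pairwise Hamming distances:
  Glypto_montana vs Hylo_vulgaris: 6
  Glypto_montana vs Bracho_rubra: 6
  Glypto_montana vs Ao_nigra: 3
  Glypto_montana vs Calli_borealis: 9
  Hylo_vulgaris vs Bracho_rubra: 10
  Hylo_vulgaris vs Ao_nigra: 9
  Hylo_vulgaris vs Calli_borealis: 13
  Bracho_rubra vs Ao_nigra: 7
  Bracho_rubra vs Calli_borealis: 12
  Ao_nigra vs Calli_borealis: 9
The largest is 13, between Hylo_vulgaris and Calli_borealis.

13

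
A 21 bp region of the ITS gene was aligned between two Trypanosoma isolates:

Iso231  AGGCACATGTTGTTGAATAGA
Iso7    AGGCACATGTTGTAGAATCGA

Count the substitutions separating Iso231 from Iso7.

Differing sites — 14:T/A; 19:A/C.
That gives 2 mismatches out of 21 aligned sites, so the Hamming distance is 2.

2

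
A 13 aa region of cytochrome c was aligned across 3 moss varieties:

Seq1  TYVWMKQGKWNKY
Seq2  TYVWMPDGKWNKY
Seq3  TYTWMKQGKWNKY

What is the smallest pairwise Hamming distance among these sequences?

1

Pairwise Hamming distances:
  Seq1 vs Seq2: 2
  Seq1 vs Seq3: 1
  Seq2 vs Seq3: 3
The smallest is 1, between Seq1 and Seq3.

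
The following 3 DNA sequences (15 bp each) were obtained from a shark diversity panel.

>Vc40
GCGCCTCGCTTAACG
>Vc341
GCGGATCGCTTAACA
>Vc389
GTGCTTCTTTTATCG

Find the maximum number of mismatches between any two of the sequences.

7

Pairwise Hamming distances:
  Vc40 vs Vc341: 3
  Vc40 vs Vc389: 5
  Vc341 vs Vc389: 7
The largest is 7, between Vc341 and Vc389.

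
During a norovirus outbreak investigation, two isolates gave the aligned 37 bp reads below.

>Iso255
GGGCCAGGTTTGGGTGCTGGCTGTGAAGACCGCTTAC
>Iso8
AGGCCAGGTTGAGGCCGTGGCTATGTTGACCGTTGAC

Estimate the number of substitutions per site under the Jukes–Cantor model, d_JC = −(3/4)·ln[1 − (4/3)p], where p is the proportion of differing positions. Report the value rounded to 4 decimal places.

0.3786

Differing sites — 1:G/A; 11:T/G; 12:G/A; 15:T/C; 16:G/C; 17:C/G; 23:G/A; 26:A/T; 27:A/T; 33:C/T; 35:T/G.
p = 11/37 = 0.297297.
d = −0.75 · ln(1 − (4/3)·0.297297) = −0.75 · ln(0.603604) = −0.75 · (-0.504837) = 0.3786.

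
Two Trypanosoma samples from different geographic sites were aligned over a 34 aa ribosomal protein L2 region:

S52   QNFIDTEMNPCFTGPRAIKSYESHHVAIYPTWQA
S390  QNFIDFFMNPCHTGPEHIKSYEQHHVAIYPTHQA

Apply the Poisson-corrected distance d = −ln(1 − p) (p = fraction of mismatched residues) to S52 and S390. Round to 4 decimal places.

Differing sites — 6:T/F; 7:E/F; 12:F/H; 16:R/E; 17:A/H; 23:S/Q; 32:W/H.
p = 7/34 = 0.205882.
d = −ln(1 − 0.205882) = −ln(0.794118) = 0.2305.

0.2305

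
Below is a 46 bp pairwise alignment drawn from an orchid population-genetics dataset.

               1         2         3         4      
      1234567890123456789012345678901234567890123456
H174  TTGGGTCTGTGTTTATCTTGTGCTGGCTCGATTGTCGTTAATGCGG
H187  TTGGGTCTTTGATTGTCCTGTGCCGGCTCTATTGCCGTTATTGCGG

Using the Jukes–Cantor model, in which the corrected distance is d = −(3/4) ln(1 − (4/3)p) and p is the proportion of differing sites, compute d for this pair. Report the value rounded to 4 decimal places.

Differing sites — 9:G/T; 12:T/A; 15:A/G; 18:T/C; 24:T/C; 30:G/T; 35:T/C; 41:A/T.
p = 8/46 = 0.173913.
d = −0.75 · ln(1 − (4/3)·0.173913) = −0.75 · ln(0.768116) = −0.75 · (-0.263815) = 0.1979.

0.1979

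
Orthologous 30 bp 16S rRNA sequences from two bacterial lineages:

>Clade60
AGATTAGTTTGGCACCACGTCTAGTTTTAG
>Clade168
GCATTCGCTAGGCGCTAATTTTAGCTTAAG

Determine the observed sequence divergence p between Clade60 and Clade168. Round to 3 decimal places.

0.400

The sequences differ at positions 1 (A/G), 2 (G/C), 6 (A/C), 8 (T/C), 10 (T/A), 14 (A/G), 16 (C/T), 18 (C/A), 19 (G/T), 21 (C/T), 25 (T/C), 28 (T/A).
There are 12 differences over 30 sites, so p = 12/30 = 0.400.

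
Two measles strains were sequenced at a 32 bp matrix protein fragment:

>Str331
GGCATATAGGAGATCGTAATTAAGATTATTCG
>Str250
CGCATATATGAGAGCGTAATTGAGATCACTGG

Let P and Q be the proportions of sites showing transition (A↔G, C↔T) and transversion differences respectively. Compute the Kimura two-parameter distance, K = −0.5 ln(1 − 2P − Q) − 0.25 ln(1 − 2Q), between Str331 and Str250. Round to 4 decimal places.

Differing sites — 1:G/C (Tv); 9:G/T (Tv); 14:T/G (Tv); 22:A/G (Ti); 27:T/C (Ti); 29:T/C (Ti); 31:C/G (Tv).
Of the 7 differences, 3 transitions and 4 transversions over 32 sites: P = 3/32 = 0.093750, Q = 4/32 = 0.125000.
d = −0.5·ln(0.687500) − 0.25·ln(0.750000) = −0.5·(-0.374693) − 0.25·(-0.287682) = 0.2593.

0.2593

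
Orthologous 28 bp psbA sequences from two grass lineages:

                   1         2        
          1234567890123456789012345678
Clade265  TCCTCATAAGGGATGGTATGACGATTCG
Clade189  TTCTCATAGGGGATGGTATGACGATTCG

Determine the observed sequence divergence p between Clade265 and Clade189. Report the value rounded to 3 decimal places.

Differing sites — 2:C/T; 9:A/G.
There are 2 differences over 28 sites, so p = 2/28 = 0.071.

0.071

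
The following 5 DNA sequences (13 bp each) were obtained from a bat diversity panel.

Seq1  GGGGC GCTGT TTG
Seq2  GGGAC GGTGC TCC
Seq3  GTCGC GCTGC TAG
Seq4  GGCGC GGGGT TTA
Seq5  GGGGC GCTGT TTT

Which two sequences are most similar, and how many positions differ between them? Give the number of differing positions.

1

Pairwise Hamming distances:
  Seq1 vs Seq2: 5
  Seq1 vs Seq3: 4
  Seq1 vs Seq4: 4
  Seq1 vs Seq5: 1
  Seq2 vs Seq3: 6
  Seq2 vs Seq4: 6
  Seq2 vs Seq5: 5
  Seq3 vs Seq4: 6
  Seq3 vs Seq5: 5
  Seq4 vs Seq5: 4
The smallest is 1, between Seq1 and Seq5.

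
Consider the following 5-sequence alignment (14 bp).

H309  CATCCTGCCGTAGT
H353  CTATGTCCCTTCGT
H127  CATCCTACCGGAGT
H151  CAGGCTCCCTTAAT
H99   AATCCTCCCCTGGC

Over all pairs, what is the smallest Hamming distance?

2

Pairwise Hamming distances:
  H309 vs H353: 7
  H309 vs H127: 2
  H309 vs H151: 5
  H309 vs H99: 5
  H353 vs H127: 8
  H353 vs H151: 6
  H353 vs H99: 8
  H127 vs H151: 6
  H127 vs H99: 6
  H151 vs H99: 7
The smallest is 2, between H309 and H127.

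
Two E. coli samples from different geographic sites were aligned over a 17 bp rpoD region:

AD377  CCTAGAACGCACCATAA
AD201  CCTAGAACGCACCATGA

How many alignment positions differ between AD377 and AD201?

The sequences differ at position 16 (A/G).
That gives 1 mismatch out of 17 aligned sites, so the Hamming distance is 1.

1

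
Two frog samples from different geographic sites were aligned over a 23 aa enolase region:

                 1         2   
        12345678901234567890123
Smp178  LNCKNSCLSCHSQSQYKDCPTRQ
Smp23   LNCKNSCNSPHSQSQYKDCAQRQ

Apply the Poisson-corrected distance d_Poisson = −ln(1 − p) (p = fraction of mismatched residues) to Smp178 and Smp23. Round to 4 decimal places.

Mismatches occur at site 8 (L→N), site 10 (C→P), site 20 (P→A), site 21 (T→Q).
p = 4/23 = 0.173913.
d = −ln(1 − 0.173913) = −ln(0.826087) = 0.1911.

0.1911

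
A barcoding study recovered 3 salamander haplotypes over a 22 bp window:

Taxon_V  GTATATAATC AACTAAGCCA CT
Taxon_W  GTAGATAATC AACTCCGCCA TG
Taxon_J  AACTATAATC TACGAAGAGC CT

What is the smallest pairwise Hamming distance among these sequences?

Pairwise Hamming distances:
  Taxon_V vs Taxon_W: 5
  Taxon_V vs Taxon_J: 8
  Taxon_W vs Taxon_J: 13
The smallest is 5, between Taxon_V and Taxon_W.

5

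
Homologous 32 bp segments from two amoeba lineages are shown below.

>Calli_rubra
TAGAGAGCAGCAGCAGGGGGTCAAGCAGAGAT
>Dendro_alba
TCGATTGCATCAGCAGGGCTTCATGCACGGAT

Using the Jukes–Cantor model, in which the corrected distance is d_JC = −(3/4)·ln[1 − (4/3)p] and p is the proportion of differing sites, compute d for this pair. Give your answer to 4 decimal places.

Mismatches occur at site 2 (A/C), site 5 (G/T), site 6 (A/T), site 10 (G/T), site 19 (G/C), site 20 (G/T), site 24 (A/T), site 28 (G/C), site 29 (A/G).
p = 9/32 = 0.281250.
d = −0.75 · ln(1 − (4/3)·0.281250) = −0.75 · ln(0.625000) = −0.75 · (-0.470004) = 0.3525.

0.3525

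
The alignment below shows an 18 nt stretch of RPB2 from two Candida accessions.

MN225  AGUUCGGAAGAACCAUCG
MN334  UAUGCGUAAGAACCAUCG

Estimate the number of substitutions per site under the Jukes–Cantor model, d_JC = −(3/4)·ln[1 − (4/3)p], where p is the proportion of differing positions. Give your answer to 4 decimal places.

Differing sites — 1:A/U; 2:G/A; 4:U/G; 7:G/U.
p = 4/18 = 0.222222.
d = −0.75 · ln(1 − (4/3)·0.222222) = −0.75 · ln(0.703704) = −0.75 · (-0.351397) = 0.2635.

0.2635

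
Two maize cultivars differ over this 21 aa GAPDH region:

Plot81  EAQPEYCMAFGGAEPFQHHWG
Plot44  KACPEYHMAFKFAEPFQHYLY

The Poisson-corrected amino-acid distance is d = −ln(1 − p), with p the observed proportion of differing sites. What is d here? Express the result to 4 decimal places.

The sequences differ at positions 1 (E/K), 3 (Q/C), 7 (C/H), 11 (G/K), 12 (G/F), 19 (H/Y), 20 (W/L), 21 (G/Y).
p = 8/21 = 0.380952.
d = −ln(1 − 0.380952) = −ln(0.619048) = 0.4796.

0.4796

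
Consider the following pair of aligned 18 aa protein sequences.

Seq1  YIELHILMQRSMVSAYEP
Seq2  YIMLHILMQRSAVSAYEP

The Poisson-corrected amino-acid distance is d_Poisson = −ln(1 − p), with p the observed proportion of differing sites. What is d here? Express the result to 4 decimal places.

Differing sites — 3:E/M; 12:M/A.
p = 2/18 = 0.111111.
d = −ln(1 − 0.111111) = −ln(0.888889) = 0.1178.

0.1178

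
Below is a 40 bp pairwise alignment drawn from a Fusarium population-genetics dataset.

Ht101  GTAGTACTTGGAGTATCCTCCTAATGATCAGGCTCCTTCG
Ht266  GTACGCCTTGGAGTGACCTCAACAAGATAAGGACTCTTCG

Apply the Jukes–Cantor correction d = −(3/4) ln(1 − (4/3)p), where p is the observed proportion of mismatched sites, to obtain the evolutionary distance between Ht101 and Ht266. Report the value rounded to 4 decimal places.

Mismatches occur at site 4 (G↔C), site 5 (T↔G), site 6 (A↔C), site 15 (A↔G), site 16 (T↔A), site 21 (C↔A), site 22 (T↔A), site 23 (A↔C), site 25 (T↔A), site 29 (C↔A), site 33 (C↔A), site 34 (T↔C), site 35 (C↔T).
p = 13/40 = 0.325000.
d = −0.75 · ln(1 − (4/3)·0.325000) = −0.75 · ln(0.566667) = −0.75 · (-0.567983) = 0.4260.

0.4260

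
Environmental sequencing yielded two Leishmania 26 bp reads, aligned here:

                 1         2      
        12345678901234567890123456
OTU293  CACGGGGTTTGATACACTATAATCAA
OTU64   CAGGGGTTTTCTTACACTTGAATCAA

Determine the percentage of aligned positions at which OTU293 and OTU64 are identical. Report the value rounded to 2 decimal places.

The sequences differ at positions 3 (C/G), 7 (G/T), 11 (G/C), 12 (A/T), 19 (A/T), 20 (T/G).
20 of the 26 sites match, so the percent identity is 20/26 × 100 = 76.92%.

76.92%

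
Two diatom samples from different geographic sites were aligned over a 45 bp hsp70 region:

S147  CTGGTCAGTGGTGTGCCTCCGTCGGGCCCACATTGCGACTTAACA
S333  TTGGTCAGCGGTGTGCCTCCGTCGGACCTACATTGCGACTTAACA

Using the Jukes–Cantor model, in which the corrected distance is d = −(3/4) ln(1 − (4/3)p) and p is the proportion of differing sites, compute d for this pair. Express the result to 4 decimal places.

The sequences differ at positions 1 (C/T), 9 (T/C), 26 (G/A), 29 (C/T).
p = 4/45 = 0.088889.
d = −0.75 · ln(1 − (4/3)·0.088889) = −0.75 · ln(0.881481) = −0.75 · (-0.126152) = 0.0946.

0.0946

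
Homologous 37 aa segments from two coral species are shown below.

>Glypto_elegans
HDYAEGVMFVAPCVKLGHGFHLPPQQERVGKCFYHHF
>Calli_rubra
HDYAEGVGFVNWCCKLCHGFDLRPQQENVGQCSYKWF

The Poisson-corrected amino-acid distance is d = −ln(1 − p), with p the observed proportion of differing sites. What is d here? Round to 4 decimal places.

0.3920

The sequences differ at positions 8 (M/G), 11 (A/N), 12 (P/W), 14 (V/C), 17 (G/C), 21 (H/D), 23 (P/R), 28 (R/N), 31 (K/Q), 33 (F/S), 35 (H/K), 36 (H/W).
p = 12/37 = 0.324324.
d = −ln(1 − 0.324324) = −ln(0.675676) = 0.3920.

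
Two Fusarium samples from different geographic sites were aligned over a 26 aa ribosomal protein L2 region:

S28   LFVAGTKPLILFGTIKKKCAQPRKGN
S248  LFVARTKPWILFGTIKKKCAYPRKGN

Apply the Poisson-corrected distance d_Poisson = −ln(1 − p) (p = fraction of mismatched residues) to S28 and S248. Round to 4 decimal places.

The sequences differ at positions 5 (G/R), 9 (L/W), 21 (Q/Y).
p = 3/26 = 0.115385.
d = −ln(1 − 0.115385) = −ln(0.884615) = 0.1226.

0.1226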